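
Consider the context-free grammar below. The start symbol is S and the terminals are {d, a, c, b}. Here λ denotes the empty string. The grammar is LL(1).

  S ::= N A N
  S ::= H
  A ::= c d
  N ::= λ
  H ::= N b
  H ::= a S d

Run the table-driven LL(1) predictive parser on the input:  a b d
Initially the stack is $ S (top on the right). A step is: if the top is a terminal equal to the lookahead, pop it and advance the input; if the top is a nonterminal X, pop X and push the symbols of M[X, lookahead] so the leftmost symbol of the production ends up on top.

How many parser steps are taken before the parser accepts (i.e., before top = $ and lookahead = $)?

step 1: stack=$ S  input=a b d $  — expand S ::= H
step 2: stack=$ H  input=a b d $  — expand H ::= a S d
step 3: stack=$ d S a  input=a b d $  — match a
step 4: stack=$ d S  input=b d $  — expand S ::= H
step 5: stack=$ d H  input=b d $  — expand H ::= N b
step 6: stack=$ d b N  input=b d $  — expand N ::= λ
step 7: stack=$ d b  input=b d $  — match b
step 8: stack=$ d  input=d $  — match d
Accept reached after 8 steps.

8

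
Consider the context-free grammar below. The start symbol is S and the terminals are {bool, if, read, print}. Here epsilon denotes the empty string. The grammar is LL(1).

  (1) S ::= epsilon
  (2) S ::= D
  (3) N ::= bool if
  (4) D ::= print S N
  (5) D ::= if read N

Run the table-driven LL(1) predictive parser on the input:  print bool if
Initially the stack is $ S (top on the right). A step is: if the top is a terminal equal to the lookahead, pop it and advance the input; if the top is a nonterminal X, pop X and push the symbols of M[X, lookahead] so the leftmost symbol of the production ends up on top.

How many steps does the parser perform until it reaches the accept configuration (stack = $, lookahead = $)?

7

     Stack        Input            Action
  1  $ S          print bool if $  expand S ::= D
  2  $ D          print bool if $  expand D ::= print S N
  3  $ N S print  print bool if $  match print
  4  $ N S        bool if $        expand S ::= epsilon
  5  $ N          bool if $        expand N ::= bool if
  6  $ if bool    bool if $        match bool
  7  $ if         if $             match if
Accept reached after 7 steps.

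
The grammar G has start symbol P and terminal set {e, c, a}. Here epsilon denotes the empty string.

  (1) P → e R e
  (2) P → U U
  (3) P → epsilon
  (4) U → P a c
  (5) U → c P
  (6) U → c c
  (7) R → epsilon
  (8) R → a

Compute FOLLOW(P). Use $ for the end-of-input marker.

{$, a, c, e}

FIRST(R) = {epsilon, a}
FIRST(P) = {epsilon, a, c, e}  (via U U)
FIRST(U) = {a, c, e}  (via P a c)
FOLLOW(P) includes $ since P is the start symbol.
FOLLOW(R): in P→e R e, R is followed by e with FIRST {e}. Thus FOLLOW(R) = {e}.
FOLLOW(P): in U→P a c, P is followed by a c with FIRST {a}; in U→c P, the suffix after P is empty, so FOLLOW(P) ⊇ FOLLOW(U) = {$, a, c, e}. Thus FOLLOW(P) = {$, a, c, e}.
FOLLOW(U): in P→U U (occurrence 1), U is followed by U with FIRST {a, c, e}; in P→U U (occurrence 2), the suffix after U is empty, so FOLLOW(U) ⊇ FOLLOW(P) = {$, a, c, e}. Thus FOLLOW(U) = {$, a, c, e}.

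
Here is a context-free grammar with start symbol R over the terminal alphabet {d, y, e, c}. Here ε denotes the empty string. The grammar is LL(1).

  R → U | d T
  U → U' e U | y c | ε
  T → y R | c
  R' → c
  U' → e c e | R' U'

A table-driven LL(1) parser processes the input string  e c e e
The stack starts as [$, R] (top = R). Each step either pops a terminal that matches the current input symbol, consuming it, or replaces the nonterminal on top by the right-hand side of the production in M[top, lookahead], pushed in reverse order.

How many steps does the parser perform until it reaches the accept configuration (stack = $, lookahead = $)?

8

step 1: stack=$ R  input=e c e e $  — expand R → U
step 2: stack=$ U  input=e c e e $  — expand U → U' e U
step 3: stack=$ U e U'  input=e c e e $  — expand U' → e c e
step 4: stack=$ U e e c e  input=e c e e $  — match e
step 5: stack=$ U e e c  input=c e e $  — match c
step 6: stack=$ U e e  input=e e $  — match e
step 7: stack=$ U e  input=e $  — match e
step 8: stack=$ U  input=$  — expand U → ε
Accept reached after 8 steps.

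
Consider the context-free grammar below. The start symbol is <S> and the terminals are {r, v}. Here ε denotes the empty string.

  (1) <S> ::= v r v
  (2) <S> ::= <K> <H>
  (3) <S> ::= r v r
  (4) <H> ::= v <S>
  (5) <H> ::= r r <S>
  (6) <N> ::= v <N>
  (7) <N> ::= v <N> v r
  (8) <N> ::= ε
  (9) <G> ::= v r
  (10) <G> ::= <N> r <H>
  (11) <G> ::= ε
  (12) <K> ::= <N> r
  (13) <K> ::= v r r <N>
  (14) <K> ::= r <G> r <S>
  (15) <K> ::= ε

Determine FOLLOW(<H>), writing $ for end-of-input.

FIRST(<H>) = {r, v}
FIRST(<N>) = {ε, v}
FIRST(<G>) = {ε, r, v}  (via <N> r <H>)
FIRST(<K>) = {ε, r, v}  (via <N> r)
FIRST(<S>) = {r, v}  (via <K> <H>)
FOLLOW(<S>) includes $ since <S> is the start symbol.
FOLLOW(<G>): in <K>::=r <G> r <S>, <G> is followed by r <S> with FIRST {r}. Thus FOLLOW(<G>) = {r}.
FOLLOW(<K>): in <S>::=<K> <H>, <K> is followed by <H> with FIRST {r, v}. Thus FOLLOW(<K>) = {r, v}.
FOLLOW(<N>): in <N>::=v <N>, the suffix after <N> is empty (adds nothing new); in <N>::=v <N> v r, <N> is followed by v r with FIRST {v}; in <G>::=<N> r <H>, <N> is followed by r <H> with FIRST {r}; in <K>::=<N> r, <N> is followed by r with FIRST {r}; in <K>::=v r r <N>, the suffix after <N> is empty, so FOLLOW(<N>) ⊇ FOLLOW(<K>) = {r, v}. Thus FOLLOW(<N>) = {r, v}.
FOLLOW(<S>): in <H>::=v <S>, the suffix after <S> is empty, so FOLLOW(<S>) ⊇ FOLLOW(<H>) = {$, r, v}; in <H>::=r r <S>, the suffix after <S> is empty, so FOLLOW(<S>) ⊇ FOLLOW(<H>) = {$, r, v}; in <K>::=r <G> r <S>, the suffix after <S> is empty, so FOLLOW(<S>) ⊇ FOLLOW(<K>) = {r, v}. Thus FOLLOW(<S>) = {$, r, v}.
FOLLOW(<H>): in <S>::=<K> <H>, the suffix after <H> is empty, so FOLLOW(<H>) ⊇ FOLLOW(<S>) = {$, r, v}; in <G>::=<N> r <H>, the suffix after <H> is empty, so FOLLOW(<H>) ⊇ FOLLOW(<G>) = {r}. Thus FOLLOW(<H>) = {$, r, v}.

{$, r, v}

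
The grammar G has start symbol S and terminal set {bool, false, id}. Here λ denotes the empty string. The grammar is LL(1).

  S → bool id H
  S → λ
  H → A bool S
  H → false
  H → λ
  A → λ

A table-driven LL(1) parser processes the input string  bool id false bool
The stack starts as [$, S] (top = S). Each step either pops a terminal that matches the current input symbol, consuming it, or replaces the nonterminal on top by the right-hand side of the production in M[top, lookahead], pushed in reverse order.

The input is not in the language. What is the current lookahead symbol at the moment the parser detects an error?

     Stack        Input                 Action
  1  $ S          bool id false bool $  expand S → bool id H
  2  $ H id bool  bool id false bool $  match bool
  3  $ H id       id false bool $       match id
  4  $ H          false bool $          expand H → false
  5  $ false      false bool $          match false
  6  $            bool $                error: stack empty but input remains

bool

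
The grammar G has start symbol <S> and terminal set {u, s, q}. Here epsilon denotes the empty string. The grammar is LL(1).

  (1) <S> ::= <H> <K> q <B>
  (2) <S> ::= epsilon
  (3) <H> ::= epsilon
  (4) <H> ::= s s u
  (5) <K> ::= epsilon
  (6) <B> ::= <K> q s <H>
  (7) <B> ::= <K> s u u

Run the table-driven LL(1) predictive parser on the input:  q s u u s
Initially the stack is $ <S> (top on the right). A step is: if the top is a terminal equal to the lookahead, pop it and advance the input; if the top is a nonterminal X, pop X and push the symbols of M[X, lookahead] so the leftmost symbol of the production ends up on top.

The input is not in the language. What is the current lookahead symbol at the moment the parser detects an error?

s

      Stack            Input        Action
   1  $ <S>            q s u u s $  expand <S> ::= <H> <K> q <B>
   2  $ <B> q <K> <H>  q s u u s $  expand <H> ::= epsilon
   3  $ <B> q <K>      q s u u s $  expand <K> ::= epsilon
   4  $ <B> q          q s u u s $  match q
   5  $ <B>            s u u s $    expand <B> ::= <K> s u u
   6  $ u u s <K>      s u u s $    expand <K> ::= epsilon
   7  $ u u s          s u u s $    match s
   8  $ u u            u u s $      match u
   9  $ u              u s $        match u
  10  $                s $          error: stack empty but input remains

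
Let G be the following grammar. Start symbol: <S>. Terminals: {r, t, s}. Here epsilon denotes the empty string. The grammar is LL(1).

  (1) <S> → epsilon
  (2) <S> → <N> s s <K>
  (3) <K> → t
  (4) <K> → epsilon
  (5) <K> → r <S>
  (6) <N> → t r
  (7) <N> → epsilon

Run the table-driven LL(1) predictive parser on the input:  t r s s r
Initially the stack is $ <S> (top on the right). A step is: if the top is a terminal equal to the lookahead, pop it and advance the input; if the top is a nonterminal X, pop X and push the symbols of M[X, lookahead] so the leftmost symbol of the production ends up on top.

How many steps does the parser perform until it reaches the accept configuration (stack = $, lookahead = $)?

9

     Stack          Input        Action
  1  $ <S>          t r s s r $  expand <S> → <N> s s <K>
  2  $ <K> s s <N>  t r s s r $  expand <N> → t r
  3  $ <K> s s r t  t r s s r $  match t
  4  $ <K> s s r    r s s r $    match r
  5  $ <K> s s      s s r $      match s
  6  $ <K> s        s r $        match s
  7  $ <K>          r $          expand <K> → r <S>
  8  $ <S> r        r $          match r
  9  $ <S>          $            expand <S> → epsilon
Accept reached after 9 steps.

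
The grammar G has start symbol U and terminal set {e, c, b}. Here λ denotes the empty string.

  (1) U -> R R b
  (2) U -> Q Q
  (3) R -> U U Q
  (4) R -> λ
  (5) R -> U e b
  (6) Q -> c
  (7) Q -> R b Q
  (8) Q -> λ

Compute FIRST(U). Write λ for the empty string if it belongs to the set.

{λ, b, c, e}

FIRST(U): from U->R R b we get {b, c, e}; from U->Q Q we get {λ, b, c, e}. So FIRST(U) = {λ, b, c, e}.
FIRST(R): from R->U U Q we get {λ, b, c, e}; from R->λ we get {λ}; from R->U e b we get {b, c, e}. So FIRST(R) = {λ, b, c, e}.
FIRST(Q): from Q->c we get {c}; from Q->R b Q we get {b, c, e}; from Q->λ we get {λ}. So FIRST(Q) = {λ, b, c, e}.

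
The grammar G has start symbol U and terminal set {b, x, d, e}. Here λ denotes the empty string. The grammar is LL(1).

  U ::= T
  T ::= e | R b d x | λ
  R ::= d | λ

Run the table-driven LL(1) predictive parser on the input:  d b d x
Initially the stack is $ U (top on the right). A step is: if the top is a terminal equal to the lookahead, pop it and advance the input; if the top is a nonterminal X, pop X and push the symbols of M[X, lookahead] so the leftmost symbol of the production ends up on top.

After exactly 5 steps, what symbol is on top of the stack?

step 1: stack=$ U  input=d b d x $  — expand U ::= T
step 2: stack=$ T  input=d b d x $  — expand T ::= R b d x
step 3: stack=$ x d b R  input=d b d x $  — expand R ::= d
step 4: stack=$ x d b d  input=d b d x $  — match d
step 5: stack=$ x d b  input=b d x $  — match b
Stack after step 5: $ x d (top = d).

d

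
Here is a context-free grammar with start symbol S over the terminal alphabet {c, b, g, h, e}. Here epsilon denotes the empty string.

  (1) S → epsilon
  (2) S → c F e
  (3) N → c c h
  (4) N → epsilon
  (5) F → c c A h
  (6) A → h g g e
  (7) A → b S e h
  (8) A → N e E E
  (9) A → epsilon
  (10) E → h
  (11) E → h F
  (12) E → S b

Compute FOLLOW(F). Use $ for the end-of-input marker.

{b, c, e, h}

FIRST(S) = {epsilon, c}
FIRST(N) = {epsilon, c}
FIRST(F) = {c}
FIRST(A) = {epsilon, b, c, e, h}  (via N e E E)
FIRST(E) = {b, c, h}  (via S b)
FOLLOW(S) includes $ since S is the start symbol.
FOLLOW(S): in A→b S e h, S is followed by e h with FIRST {e}; in E→S b, S is followed by b with FIRST {b}. Thus FOLLOW(S) = {$, b, e}.
FOLLOW(N): in A→N e E E, N is followed by e E E with FIRST {e}. Thus FOLLOW(N) = {e}.
FOLLOW(A): in F→c c A h, A is followed by h with FIRST {h}. Thus FOLLOW(A) = {h}.
FOLLOW(E): in A→N e E E (occurrence 1), E is followed by E with FIRST {b, c, h}; in A→N e E E (occurrence 2), the suffix after E is empty, so FOLLOW(E) ⊇ FOLLOW(A) = {h}. Thus FOLLOW(E) = {b, c, h}.
FOLLOW(F): in S→c F e, F is followed by e with FIRST {e}; in E→h F, the suffix after F is empty, so FOLLOW(F) ⊇ FOLLOW(E) = {b, c, h}. Thus FOLLOW(F) = {b, c, e, h}.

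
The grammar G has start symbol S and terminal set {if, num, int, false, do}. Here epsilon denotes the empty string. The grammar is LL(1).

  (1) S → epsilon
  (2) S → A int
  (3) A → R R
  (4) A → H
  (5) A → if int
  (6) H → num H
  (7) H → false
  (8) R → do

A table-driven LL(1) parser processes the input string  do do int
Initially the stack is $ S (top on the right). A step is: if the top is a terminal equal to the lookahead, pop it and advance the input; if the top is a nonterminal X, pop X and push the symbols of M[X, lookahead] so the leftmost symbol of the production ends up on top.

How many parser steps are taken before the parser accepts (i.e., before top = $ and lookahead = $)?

7

     Stack       Input        Action
  1  $ S         do do int $  expand S → A int
  2  $ int A     do do int $  expand A → R R
  3  $ int R R   do do int $  expand R → do
  4  $ int R do  do do int $  match do
  5  $ int R     do int $     expand R → do
  6  $ int do    do int $     match do
  7  $ int       int $        match int
Accept reached after 7 steps.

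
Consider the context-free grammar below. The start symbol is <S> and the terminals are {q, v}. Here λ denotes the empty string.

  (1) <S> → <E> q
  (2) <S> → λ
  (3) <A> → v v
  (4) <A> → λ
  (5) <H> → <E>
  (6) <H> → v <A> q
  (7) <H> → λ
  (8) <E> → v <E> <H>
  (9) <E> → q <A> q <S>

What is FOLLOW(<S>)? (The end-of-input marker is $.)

FIRST(<A>) = {λ, v}
FIRST(<E>) = {q, v}
FIRST(<S>) = {λ, q, v}  (via <E> q)
FIRST(<H>) = {λ, q, v}  (via <E>)
FOLLOW(<S>) includes $ since <S> is the start symbol.
FOLLOW(<A>): in <H>→v <A> q, <A> is followed by q with FIRST {q}; in <E>→q <A> q <S>, <A> is followed by q <S> with FIRST {q}. Thus FOLLOW(<A>) = {q}.
FOLLOW(<S>): in <E>→q <A> q <S>, the suffix after <S> is empty, so FOLLOW(<S>) ⊇ FOLLOW(<E>) = {q, v}. Thus FOLLOW(<S>) = {$, q, v}.
FOLLOW(<H>): in <E>→v <E> <H>, the suffix after <H> is empty, so FOLLOW(<H>) ⊇ FOLLOW(<E>) = {q, v}. Thus FOLLOW(<H>) = {q, v}.
FOLLOW(<E>): in <S>→<E> q, <E> is followed by q with FIRST {q}; in <H>→<E>, the suffix after <E> is empty, so FOLLOW(<E>) ⊇ FOLLOW(<H>) = {q, v}; in <E>→v <E> <H>, <E> is followed by <H> with FIRST {λ, q, v}; in <E>→v <E> <H>, the suffix after <E> is nullable (adds nothing new). Thus FOLLOW(<E>) = {q, v}.

{$, q, v}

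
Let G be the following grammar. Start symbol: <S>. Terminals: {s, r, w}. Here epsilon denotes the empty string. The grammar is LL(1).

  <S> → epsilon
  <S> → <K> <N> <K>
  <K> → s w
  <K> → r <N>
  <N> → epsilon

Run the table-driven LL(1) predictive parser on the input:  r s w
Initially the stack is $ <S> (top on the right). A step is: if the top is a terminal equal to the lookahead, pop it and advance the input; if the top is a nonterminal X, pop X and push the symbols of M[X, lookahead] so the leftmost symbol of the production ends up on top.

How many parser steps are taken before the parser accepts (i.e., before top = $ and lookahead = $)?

step 1: stack=$ <S>  input=r s w $  — expand <S> → <K> <N> <K>
step 2: stack=$ <K> <N> <K>  input=r s w $  — expand <K> → r <N>
step 3: stack=$ <K> <N> <N> r  input=r s w $  — match r
step 4: stack=$ <K> <N> <N>  input=s w $  — expand <N> → epsilon
step 5: stack=$ <K> <N>  input=s w $  — expand <N> → epsilon
step 6: stack=$ <K>  input=s w $  — expand <K> → s w
step 7: stack=$ w s  input=s w $  — match s
step 8: stack=$ w  input=w $  — match w
Accept reached after 8 steps.

8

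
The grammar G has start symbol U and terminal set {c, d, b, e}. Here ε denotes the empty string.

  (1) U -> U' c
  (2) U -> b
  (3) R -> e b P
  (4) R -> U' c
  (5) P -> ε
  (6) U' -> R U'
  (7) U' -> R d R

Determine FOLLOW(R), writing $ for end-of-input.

FIRST(P) = {ε}
FIRST(U) = {b, e}  (via U' c)
FIRST(R) = {e}  (via U' c)
FIRST(U') = {e}  (via R U', R d R)
FOLLOW(U) includes $ since U is the start symbol.
FOLLOW(U): U appears on no right-hand side. Thus FOLLOW(U) = {$}.
FOLLOW(U'): in U->U' c, U' is followed by c with FIRST {c}; in R->U' c, U' is followed by c with FIRST {c}; in U'->R U', the suffix after U' is empty (adds nothing new). Thus FOLLOW(U') = {c}.
FOLLOW(R): in U'->R U', R is followed by U' with FIRST {e}; in U'->R d R (occurrence 1), R is followed by d R with FIRST {d}; in U'->R d R (occurrence 2), the suffix after R is empty, so FOLLOW(R) ⊇ FOLLOW(U') = {c}. Thus FOLLOW(R) = {c, d, e}.
FOLLOW(P): in R->e b P, the suffix after P is empty, so FOLLOW(P) ⊇ FOLLOW(R) = {c, d, e}. Thus FOLLOW(P) = {c, d, e}.

{c, d, e}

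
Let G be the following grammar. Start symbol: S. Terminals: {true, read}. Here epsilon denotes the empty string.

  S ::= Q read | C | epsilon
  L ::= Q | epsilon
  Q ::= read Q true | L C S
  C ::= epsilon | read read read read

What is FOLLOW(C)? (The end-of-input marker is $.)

FIRST(C): from C::=epsilon we get {epsilon}; from C::=read read read read we get {read}. So FIRST(C) = {epsilon, read}.
FIRST(S): from S::=Q read we get {read}; from S::=C we get {epsilon, read}; from S::=epsilon we get {epsilon}. So FIRST(S) = {epsilon, read}.
FIRST(L): from L::=Q we get {epsilon, read}; from L::=epsilon we get {epsilon}. So FIRST(L) = {epsilon, read}.
FIRST(Q): from Q::=read Q true we get {read}; from Q::=L C S we get {epsilon, read}. So FIRST(Q) = {epsilon, read}.
FOLLOW(S) includes $ since S is the start symbol.
FOLLOW(S): in Q::=L C S, the suffix after S is empty, so FOLLOW(S) ⊇ FOLLOW(Q) = {read, true}. Thus FOLLOW(S) = {$, read, true}.
FOLLOW(L): in Q::=L C S, L is followed by C S with FIRST {epsilon, read}; in Q::=L C S, the suffix after L is nullable, so FOLLOW(L) ⊇ FOLLOW(Q) = {read, true}. Thus FOLLOW(L) = {read, true}.
FOLLOW(Q): in S::=Q read, Q is followed by read with FIRST {read}; in L::=Q, the suffix after Q is empty, so FOLLOW(Q) ⊇ FOLLOW(L) = {read, true}; in Q::=read Q true, Q is followed by true with FIRST {true}. Thus FOLLOW(Q) = {read, true}.
FOLLOW(C): in S::=C, the suffix after C is empty, so FOLLOW(C) ⊇ FOLLOW(S) = {$, read, true}; in Q::=L C S, C is followed by S with FIRST {epsilon, read}; in Q::=L C S, the suffix after C is nullable, so FOLLOW(C) ⊇ FOLLOW(Q) = {read, true}. Thus FOLLOW(C) = {$, read, true}.

{$, read, true}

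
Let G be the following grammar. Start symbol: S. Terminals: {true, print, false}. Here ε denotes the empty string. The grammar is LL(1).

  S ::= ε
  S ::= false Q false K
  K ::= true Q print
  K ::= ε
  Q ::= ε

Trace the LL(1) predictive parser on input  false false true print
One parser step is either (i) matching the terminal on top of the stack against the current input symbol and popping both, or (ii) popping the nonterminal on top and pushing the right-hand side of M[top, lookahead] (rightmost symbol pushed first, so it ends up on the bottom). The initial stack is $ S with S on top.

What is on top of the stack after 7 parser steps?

print

     Stack              Input                     Action
  1  $ S                false false true print $  expand S ::= false Q false K
  2  $ K false Q false  false false true print $  match false
  3  $ K false Q        false true print $        expand Q ::= ε
  4  $ K false          false true print $        match false
  5  $ K                true print $              expand K ::= true Q print
  6  $ print Q true     true print $              match true
  7  $ print Q          print $                   expand Q ::= ε
Stack after step 7: $ print (top = print).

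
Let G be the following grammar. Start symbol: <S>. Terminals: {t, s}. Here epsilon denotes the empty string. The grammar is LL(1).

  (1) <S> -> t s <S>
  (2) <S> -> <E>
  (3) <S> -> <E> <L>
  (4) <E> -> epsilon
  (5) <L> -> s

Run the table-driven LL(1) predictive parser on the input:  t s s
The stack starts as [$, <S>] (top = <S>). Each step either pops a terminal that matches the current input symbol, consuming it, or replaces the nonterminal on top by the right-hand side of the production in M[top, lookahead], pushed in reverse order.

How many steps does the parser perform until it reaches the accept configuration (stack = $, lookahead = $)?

step 1: stack=$ <S>  input=t s s $  — expand <S> -> t s <S>
step 2: stack=$ <S> s t  input=t s s $  — match t
step 3: stack=$ <S> s  input=s s $  — match s
step 4: stack=$ <S>  input=s $  — expand <S> -> <E> <L>
step 5: stack=$ <L> <E>  input=s $  — expand <E> -> epsilon
step 6: stack=$ <L>  input=s $  — expand <L> -> s
step 7: stack=$ s  input=s $  — match s
Accept reached after 7 steps.

7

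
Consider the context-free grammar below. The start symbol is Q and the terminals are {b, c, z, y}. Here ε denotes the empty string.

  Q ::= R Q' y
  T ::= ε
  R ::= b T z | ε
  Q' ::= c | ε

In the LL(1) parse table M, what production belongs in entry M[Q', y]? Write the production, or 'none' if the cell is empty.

Q' ::= ε

FIRST(T): from T::=ε we get {ε}. So FIRST(T) = {ε}.
FIRST(R): from R::=b T z we get {b}; from R::=ε we get {ε}. So FIRST(R) = {ε, b}.
FIRST(Q'): from Q'::=c we get {c}; from Q'::=ε we get {ε}. So FIRST(Q') = {ε, c}.
FIRST(Q): from Q::=R Q' y we get {b, c, y}. So FIRST(Q) = {b, c, y}.
FOLLOW(Q) includes $ since Q is the start symbol.
FOLLOW(Q'): in Q::=R Q' y, Q' is followed by y with FIRST {y}. Thus FOLLOW(Q') = {y}.
For Q' ::= c: FIRST(c) = {c}, so it goes in M[Q', t] for t ∈ {c}.
For Q' ::= ε: FIRST(ε) = {ε}, so it goes in M[Q', t] for t ∈ {}; since ε ∈ FIRST, also for every t ∈ FOLLOW(Q') = {y}.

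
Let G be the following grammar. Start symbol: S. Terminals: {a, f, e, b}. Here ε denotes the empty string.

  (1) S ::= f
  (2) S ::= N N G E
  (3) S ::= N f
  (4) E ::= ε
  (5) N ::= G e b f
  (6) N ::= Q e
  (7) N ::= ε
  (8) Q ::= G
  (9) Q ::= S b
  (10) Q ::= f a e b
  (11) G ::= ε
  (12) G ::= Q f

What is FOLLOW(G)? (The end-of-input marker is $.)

{$, b, e, f}

FIRST(E) = {ε}
FIRST(S) = {ε, b, e, f}  (via N N G E, N f)
FIRST(N) = {ε, b, e, f}  (via G e b f, Q e)
FIRST(Q) = {ε, b, e, f}  (via G, S b)
FIRST(G) = {ε, b, e, f}  (via Q f)
FOLLOW(S) includes $ since S is the start symbol.
FOLLOW(S): in Q::=S b, S is followed by b with FIRST {b}. Thus FOLLOW(S) = {$, b}.
FOLLOW(E): in S::=N N G E, the suffix after E is empty, so FOLLOW(E) ⊇ FOLLOW(S) = {$, b}. Thus FOLLOW(E) = {$, b}.
FOLLOW(N): in S::=N N G E (occurrence 1), N is followed by N G E with FIRST {ε, b, e, f}; in S::=N N G E (occurrence 1), the suffix after N is nullable, so FOLLOW(N) ⊇ FOLLOW(S) = {$, b}; in S::=N N G E (occurrence 2), N is followed by G E with FIRST {ε, b, e, f}; in S::=N N G E (occurrence 2), the suffix after N is nullable, so FOLLOW(N) ⊇ FOLLOW(S) = {$, b}; in S::=N f, N is followed by f with FIRST {f}. Thus FOLLOW(N) = {$, b, e, f}.
FOLLOW(Q): in N::=Q e, Q is followed by e with FIRST {e}; in G::=Q f, Q is followed by f with FIRST {f}. Thus FOLLOW(Q) = {e, f}.
FOLLOW(G): in S::=N N G E, G is followed by E with FIRST {ε}; in S::=N N G E, the suffix after G is nullable, so FOLLOW(G) ⊇ FOLLOW(S) = {$, b}; in N::=G e b f, G is followed by e b f with FIRST {e}; in Q::=G, the suffix after G is empty, so FOLLOW(G) ⊇ FOLLOW(Q) = {e, f}. Thus FOLLOW(G) = {$, b, e, f}.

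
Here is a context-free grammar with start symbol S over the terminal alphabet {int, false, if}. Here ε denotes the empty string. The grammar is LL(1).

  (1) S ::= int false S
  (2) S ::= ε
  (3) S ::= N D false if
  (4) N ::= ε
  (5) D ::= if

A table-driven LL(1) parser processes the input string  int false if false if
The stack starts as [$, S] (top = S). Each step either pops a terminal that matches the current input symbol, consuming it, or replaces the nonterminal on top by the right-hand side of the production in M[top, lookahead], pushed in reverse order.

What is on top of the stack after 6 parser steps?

     Stack           Input                    Action
  1  $ S             int false if false if $  expand S ::= int false S
  2  $ S false int   int false if false if $  match int
  3  $ S false       false if false if $      match false
  4  $ S             if false if $            expand S ::= N D false if
  5  $ if false D N  if false if $            expand N ::= ε
  6  $ if false D    if false if $            expand D ::= if
Stack after step 6: $ if false if (top = if).

if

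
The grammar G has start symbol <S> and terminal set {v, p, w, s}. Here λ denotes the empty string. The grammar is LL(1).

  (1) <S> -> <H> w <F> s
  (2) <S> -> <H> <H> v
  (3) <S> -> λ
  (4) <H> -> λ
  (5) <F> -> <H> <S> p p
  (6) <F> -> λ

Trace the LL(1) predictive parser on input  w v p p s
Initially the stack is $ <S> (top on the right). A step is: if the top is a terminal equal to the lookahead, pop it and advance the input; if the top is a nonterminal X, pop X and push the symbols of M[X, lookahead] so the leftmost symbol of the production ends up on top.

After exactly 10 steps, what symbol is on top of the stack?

p

      Stack              Input        Action
   1  $ <S>              w v p p s $  expand <S> -> <H> w <F> s
   2  $ s <F> w <H>      w v p p s $  expand <H> -> λ
   3  $ s <F> w          w v p p s $  match w
   4  $ s <F>            v p p s $    expand <F> -> <H> <S> p p
   5  $ s p p <S> <H>    v p p s $    expand <H> -> λ
   6  $ s p p <S>        v p p s $    expand <S> -> <H> <H> v
   7  $ s p p v <H> <H>  v p p s $    expand <H> -> λ
   8  $ s p p v <H>      v p p s $    expand <H> -> λ
   9  $ s p p v          v p p s $    match v
  10  $ s p p            p p s $      match p
Stack after step 10: $ s p (top = p).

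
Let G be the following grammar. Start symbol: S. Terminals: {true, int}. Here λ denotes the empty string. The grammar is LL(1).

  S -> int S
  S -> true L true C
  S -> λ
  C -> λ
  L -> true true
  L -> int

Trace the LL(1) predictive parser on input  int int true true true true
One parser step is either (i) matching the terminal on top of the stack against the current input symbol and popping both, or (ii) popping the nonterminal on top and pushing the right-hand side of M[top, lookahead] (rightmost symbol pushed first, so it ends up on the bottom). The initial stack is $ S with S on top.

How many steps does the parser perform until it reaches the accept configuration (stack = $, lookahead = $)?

step 1: stack=$ S  input=int int true true true true $  — expand S -> int S
step 2: stack=$ S int  input=int int true true true true $  — match int
step 3: stack=$ S  input=int true true true true $  — expand S -> int S
step 4: stack=$ S int  input=int true true true true $  — match int
step 5: stack=$ S  input=true true true true $  — expand S -> true L true C
step 6: stack=$ C true L true  input=true true true true $  — match true
step 7: stack=$ C true L  input=true true true $  — expand L -> true true
step 8: stack=$ C true true true  input=true true true $  — match true
step 9: stack=$ C true true  input=true true $  — match true
step 10: stack=$ C true  input=true $  — match true
step 11: stack=$ C  input=$  — expand C -> λ
Accept reached after 11 steps.

11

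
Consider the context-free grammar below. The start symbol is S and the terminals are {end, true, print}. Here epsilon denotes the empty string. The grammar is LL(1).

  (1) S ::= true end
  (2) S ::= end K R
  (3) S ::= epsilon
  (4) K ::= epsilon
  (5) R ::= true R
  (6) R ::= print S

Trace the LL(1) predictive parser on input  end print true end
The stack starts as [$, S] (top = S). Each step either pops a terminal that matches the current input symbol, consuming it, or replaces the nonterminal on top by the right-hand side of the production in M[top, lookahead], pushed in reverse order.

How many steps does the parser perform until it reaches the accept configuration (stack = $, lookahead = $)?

8

     Stack       Input                 Action
  1  $ S         end print true end $  expand S ::= end K R
  2  $ R K end   end print true end $  match end
  3  $ R K       print true end $      expand K ::= epsilon
  4  $ R         print true end $      expand R ::= print S
  5  $ S print   print true end $      match print
  6  $ S         true end $            expand S ::= true end
  7  $ end true  true end $            match true
  8  $ end       end $                 match end
Accept reached after 8 steps.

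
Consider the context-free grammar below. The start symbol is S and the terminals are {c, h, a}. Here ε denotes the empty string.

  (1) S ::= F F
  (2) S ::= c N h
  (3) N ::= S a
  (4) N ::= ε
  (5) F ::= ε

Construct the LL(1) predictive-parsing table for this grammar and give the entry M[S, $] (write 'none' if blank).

S ::= F F

FIRST(F) = {ε}
FIRST(S) = {ε, c}  (via F F)
FIRST(N) = {ε, a, c}  (via S a)
FOLLOW(S) includes $ since S is the start symbol.
FOLLOW(S): in N::=S a, S is followed by a with FIRST {a}. Thus FOLLOW(S) = {$, a}.
For S ::= F F: FIRST(F F) = {ε}, so it goes in M[S, t] for t ∈ {}; since ε ∈ FIRST, also for every t ∈ FOLLOW(S) = {$, a}.
For S ::= c N h: FIRST(c N h) = {c}, so it goes in M[S, t] for t ∈ {c}.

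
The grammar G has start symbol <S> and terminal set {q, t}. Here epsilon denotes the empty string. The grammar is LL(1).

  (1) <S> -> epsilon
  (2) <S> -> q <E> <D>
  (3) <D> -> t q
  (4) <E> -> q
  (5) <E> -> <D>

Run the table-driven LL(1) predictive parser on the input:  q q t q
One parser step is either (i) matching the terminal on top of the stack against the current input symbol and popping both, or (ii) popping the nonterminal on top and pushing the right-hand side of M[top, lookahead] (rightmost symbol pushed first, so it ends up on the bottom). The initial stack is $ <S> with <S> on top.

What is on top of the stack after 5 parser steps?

step 1: stack=$ <S>  input=q q t q $  — expand <S> -> q <E> <D>
step 2: stack=$ <D> <E> q  input=q q t q $  — match q
step 3: stack=$ <D> <E>  input=q t q $  — expand <E> -> q
step 4: stack=$ <D> q  input=q t q $  — match q
step 5: stack=$ <D>  input=t q $  — expand <D> -> t q
Stack after step 5: $ q t (top = t).

t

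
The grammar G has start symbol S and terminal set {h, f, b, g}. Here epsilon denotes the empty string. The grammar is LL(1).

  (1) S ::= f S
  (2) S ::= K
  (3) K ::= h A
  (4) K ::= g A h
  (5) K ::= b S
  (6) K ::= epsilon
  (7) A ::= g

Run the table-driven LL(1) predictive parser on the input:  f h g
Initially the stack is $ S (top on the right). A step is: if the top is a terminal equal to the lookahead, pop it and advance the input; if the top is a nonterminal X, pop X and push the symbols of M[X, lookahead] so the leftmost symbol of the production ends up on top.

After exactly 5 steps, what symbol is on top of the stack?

A

step 1: stack=$ S  input=f h g $  — expand S ::= f S
step 2: stack=$ S f  input=f h g $  — match f
step 3: stack=$ S  input=h g $  — expand S ::= K
step 4: stack=$ K  input=h g $  — expand K ::= h A
step 5: stack=$ A h  input=h g $  — match h
Stack after step 5: $ A (top = A).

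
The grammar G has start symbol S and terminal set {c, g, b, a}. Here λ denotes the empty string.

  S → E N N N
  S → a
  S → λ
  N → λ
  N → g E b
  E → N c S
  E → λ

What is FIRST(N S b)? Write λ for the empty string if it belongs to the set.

{a, b, c, g}

FIRST(N) = {λ, g}
FIRST(E) = {λ, c, g}  (via N c S)
FIRST(S) = {λ, a, c, g}  (via E N N N)
FIRST(N S b): take FIRST of each symbol in turn, carrying on past any symbol whose FIRST contains λ; result {a, b, c, g}.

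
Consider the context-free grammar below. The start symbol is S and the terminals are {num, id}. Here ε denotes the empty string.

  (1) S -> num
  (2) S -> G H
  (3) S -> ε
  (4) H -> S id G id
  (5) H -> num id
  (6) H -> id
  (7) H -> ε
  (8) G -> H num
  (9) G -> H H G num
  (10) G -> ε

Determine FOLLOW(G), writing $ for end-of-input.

FIRST(S) = {ε, id, num}  (via G H)
FIRST(H) = {ε, id, num}  (via S id G id)
FIRST(G) = {ε, id, num}  (via H num, H H G num)
FOLLOW(S) includes $ since S is the start symbol.
FOLLOW(S): in H->S id G id, S is followed by id G id with FIRST {id}. Thus FOLLOW(S) = {$, id}.
FOLLOW(H): in S->G H, the suffix after H is empty, so FOLLOW(H) ⊇ FOLLOW(S) = {$, id}; in G->H num, H is followed by num with FIRST {num}; in G->H H G num (occurrence 1), H is followed by H G num with FIRST {id, num}; in G->H H G num (occurrence 2), H is followed by G num with FIRST {id, num}. Thus FOLLOW(H) = {$, id, num}.
FOLLOW(G): in S->G H, G is followed by H with FIRST {ε, id, num}; in S->G H, the suffix after G is nullable, so FOLLOW(G) ⊇ FOLLOW(S) = {$, id}; in H->S id G id, G is followed by id with FIRST {id}; in G->H H G num, G is followed by num with FIRST {num}. Thus FOLLOW(G) = {$, id, num}.

{$, id, num}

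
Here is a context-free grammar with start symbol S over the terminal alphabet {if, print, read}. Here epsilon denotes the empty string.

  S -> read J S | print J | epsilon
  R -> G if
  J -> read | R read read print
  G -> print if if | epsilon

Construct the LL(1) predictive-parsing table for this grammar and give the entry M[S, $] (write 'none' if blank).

S -> epsilon

FIRST(S): from S->read J S we get {read}; from S->print J we get {print}; from S->epsilon we get {epsilon}. So FIRST(S) = {epsilon, print, read}.
FIRST(G): from G->print if if we get {print}; from G->epsilon we get {epsilon}. So FIRST(G) = {epsilon, print}.
FIRST(R): from R->G if we get {if, print}. So FIRST(R) = {if, print}.
FIRST(J): from J->read we get {read}; from J->R read read print we get {if, print}. So FIRST(J) = {if, print, read}.
FOLLOW(S) includes $ since S is the start symbol.
FOLLOW(S): in S->read J S, the suffix after S is empty (adds nothing new). Thus FOLLOW(S) = {$}.
For S -> read J S: FIRST(read J S) = {read}, so it goes in M[S, t] for t ∈ {read}.
For S -> print J: FIRST(print J) = {print}, so it goes in M[S, t] for t ∈ {print}.
For S -> epsilon: FIRST(epsilon) = {epsilon}, so it goes in M[S, t] for t ∈ {}; since epsilon ∈ FIRST, also for every t ∈ FOLLOW(S) = {$}.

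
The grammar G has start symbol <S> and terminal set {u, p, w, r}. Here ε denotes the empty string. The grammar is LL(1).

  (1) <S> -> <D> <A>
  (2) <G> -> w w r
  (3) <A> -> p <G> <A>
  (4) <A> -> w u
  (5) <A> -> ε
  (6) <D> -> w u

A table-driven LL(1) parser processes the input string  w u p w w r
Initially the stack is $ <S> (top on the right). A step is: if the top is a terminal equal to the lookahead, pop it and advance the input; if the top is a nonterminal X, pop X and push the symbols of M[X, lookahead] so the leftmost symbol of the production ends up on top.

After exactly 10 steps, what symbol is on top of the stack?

      Stack        Input          Action
   1  $ <S>        w u p w w r $  expand <S> -> <D> <A>
   2  $ <A> <D>    w u p w w r $  expand <D> -> w u
   3  $ <A> u w    w u p w w r $  match w
   4  $ <A> u      u p w w r $    match u
   5  $ <A>        p w w r $      expand <A> -> p <G> <A>
   6  $ <A> <G> p  p w w r $      match p
   7  $ <A> <G>    w w r $        expand <G> -> w w r
   8  $ <A> r w w  w w r $        match w
   9  $ <A> r w    w r $          match w
  10  $ <A> r      r $            match r
Stack after step 10: $ <A> (top = <A>).

<A>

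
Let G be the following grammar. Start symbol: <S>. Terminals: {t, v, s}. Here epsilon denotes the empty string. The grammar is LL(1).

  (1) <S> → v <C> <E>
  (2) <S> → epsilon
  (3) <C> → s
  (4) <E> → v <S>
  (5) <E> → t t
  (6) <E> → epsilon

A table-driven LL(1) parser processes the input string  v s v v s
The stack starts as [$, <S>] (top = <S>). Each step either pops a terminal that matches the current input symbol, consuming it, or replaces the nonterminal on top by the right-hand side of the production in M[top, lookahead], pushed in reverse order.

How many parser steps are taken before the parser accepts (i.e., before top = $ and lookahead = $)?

      Stack        Input        Action
   1  $ <S>        v s v v s $  expand <S> → v <C> <E>
   2  $ <E> <C> v  v s v v s $  match v
   3  $ <E> <C>    s v v s $    expand <C> → s
   4  $ <E> s      s v v s $    match s
   5  $ <E>        v v s $      expand <E> → v <S>
   6  $ <S> v      v v s $      match v
   7  $ <S>        v s $        expand <S> → v <C> <E>
   8  $ <E> <C> v  v s $        match v
   9  $ <E> <C>    s $          expand <C> → s
  10  $ <E> s      s $          match s
  11  $ <E>        $            expand <E> → epsilon
Accept reached after 11 steps.

11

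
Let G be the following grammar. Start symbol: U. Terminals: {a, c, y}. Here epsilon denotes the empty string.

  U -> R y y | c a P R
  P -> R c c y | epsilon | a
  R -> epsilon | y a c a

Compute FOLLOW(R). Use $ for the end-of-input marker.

FIRST(R): from R->epsilon we get {epsilon}; from R->y a c a we get {y}. So FIRST(R) = {epsilon, y}.
FIRST(U): from U->R y y we get {y}; from U->c a P R we get {c}. So FIRST(U) = {c, y}.
FIRST(P): from P->R c c y we get {c, y}; from P->epsilon we get {epsilon}; from P->a we get {a}. So FIRST(P) = {epsilon, a, c, y}.
FOLLOW(U) includes $ since U is the start symbol.
FOLLOW(U): U appears on no right-hand side. Thus FOLLOW(U) = {$}.
FOLLOW(P): in U->c a P R, P is followed by R with FIRST {epsilon, y}; in U->c a P R, the suffix after P is nullable, so FOLLOW(P) ⊇ FOLLOW(U) = {$}. Thus FOLLOW(P) = {$, y}.
FOLLOW(R): in U->R y y, R is followed by y y with FIRST {y}; in U->c a P R, the suffix after R is empty, so FOLLOW(R) ⊇ FOLLOW(U) = {$}; in P->R c c y, R is followed by c c y with FIRST {c}. Thus FOLLOW(R) = {$, c, y}.

{$, c, y}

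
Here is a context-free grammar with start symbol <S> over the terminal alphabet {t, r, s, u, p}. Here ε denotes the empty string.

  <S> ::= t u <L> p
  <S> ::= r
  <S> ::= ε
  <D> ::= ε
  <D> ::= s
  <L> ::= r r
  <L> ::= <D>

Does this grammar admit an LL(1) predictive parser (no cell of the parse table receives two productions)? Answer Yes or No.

FIRST(<S>) = {ε, r, t}
FIRST(<D>) = {ε, s}
FIRST(<L>) = {ε, r, s}
FOLLOW(<S>) = {$}
FOLLOW(<D>) = {p}
FOLLOW(<L>) = {p}
Each cell of M receives at most one production.

Yes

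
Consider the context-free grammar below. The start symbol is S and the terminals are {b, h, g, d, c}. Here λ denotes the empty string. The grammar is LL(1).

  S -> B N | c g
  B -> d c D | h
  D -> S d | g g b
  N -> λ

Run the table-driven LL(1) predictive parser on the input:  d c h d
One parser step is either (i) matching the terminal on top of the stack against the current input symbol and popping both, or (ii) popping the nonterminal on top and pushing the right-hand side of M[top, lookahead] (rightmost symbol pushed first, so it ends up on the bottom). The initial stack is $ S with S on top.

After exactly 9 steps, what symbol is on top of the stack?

d

step 1: stack=$ S  input=d c h d $  — expand S -> B N
step 2: stack=$ N B  input=d c h d $  — expand B -> d c D
step 3: stack=$ N D c d  input=d c h d $  — match d
step 4: stack=$ N D c  input=c h d $  — match c
step 5: stack=$ N D  input=h d $  — expand D -> S d
step 6: stack=$ N d S  input=h d $  — expand S -> B N
step 7: stack=$ N d N B  input=h d $  — expand B -> h
step 8: stack=$ N d N h  input=h d $  — match h
step 9: stack=$ N d N  input=d $  — expand N -> λ
Stack after step 9: $ N d (top = d).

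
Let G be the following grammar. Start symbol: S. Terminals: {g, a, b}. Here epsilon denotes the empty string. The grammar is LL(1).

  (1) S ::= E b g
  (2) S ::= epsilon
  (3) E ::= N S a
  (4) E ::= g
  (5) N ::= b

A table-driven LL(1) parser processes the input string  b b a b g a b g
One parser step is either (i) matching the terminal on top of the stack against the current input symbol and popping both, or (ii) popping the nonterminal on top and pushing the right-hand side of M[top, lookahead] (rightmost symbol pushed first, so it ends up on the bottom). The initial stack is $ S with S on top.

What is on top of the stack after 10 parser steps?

      Stack              Input              Action
   1  $ S                b b a b g a b g $  expand S ::= E b g
   2  $ g b E            b b a b g a b g $  expand E ::= N S a
   3  $ g b a S N        b b a b g a b g $  expand N ::= b
   4  $ g b a S b        b b a b g a b g $  match b
   5  $ g b a S          b a b g a b g $    expand S ::= E b g
   6  $ g b a g b E      b a b g a b g $    expand E ::= N S a
   7  $ g b a g b a S N  b a b g a b g $    expand N ::= b
   8  $ g b a g b a S b  b a b g a b g $    match b
   9  $ g b a g b a S    a b g a b g $      expand S ::= epsilon
  10  $ g b a g b a      a b g a b g $      match a
Stack after step 10: $ g b a g b (top = b).

b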